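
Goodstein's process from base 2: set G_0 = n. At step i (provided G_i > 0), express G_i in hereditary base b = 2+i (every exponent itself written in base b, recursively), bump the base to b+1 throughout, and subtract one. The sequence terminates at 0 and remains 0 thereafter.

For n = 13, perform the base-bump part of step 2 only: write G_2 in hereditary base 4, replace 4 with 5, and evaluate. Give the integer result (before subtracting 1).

G_0=13  [base 2] 2^(2 + 1) + 2^2 + 1  →[2↦3]→  3^(3 + 1) + 3^3 + 1 = 109  −1 ⇒ G_1=108
G_1=108  [base 3] 3^(3 + 1) + 3^3  →[3↦4]→  4^(4 + 1) + 4^4 = 1280  −1 ⇒ G_2=1279

16093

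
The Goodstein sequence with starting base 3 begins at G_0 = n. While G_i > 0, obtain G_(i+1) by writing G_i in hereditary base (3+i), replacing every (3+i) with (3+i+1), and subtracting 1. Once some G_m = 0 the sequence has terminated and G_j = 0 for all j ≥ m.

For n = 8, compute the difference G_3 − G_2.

1

G_0=8  [base 3] 2·3 + 2  →[3↦4]→  2·4 + 2 = 10  −1 ⇒ G_1=9
G_1=9  [base 4] 2·4 + 1  →[4↦5]→  2·5 + 1 = 11  −1 ⇒ G_2=10
G_2=10  [base 5] 2·5  →[5↦6]→  2·6 = 12  −1 ⇒ G_3=11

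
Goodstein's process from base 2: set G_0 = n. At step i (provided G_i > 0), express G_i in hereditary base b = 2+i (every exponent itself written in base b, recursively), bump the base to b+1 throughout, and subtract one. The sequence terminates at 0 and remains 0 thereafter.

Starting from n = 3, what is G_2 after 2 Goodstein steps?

3

i=0: 3 = 2 + 1 (b=2); 2→3: 3 + 1 = 4; 4−1 = 3
i=1: 3 = 3 (b=3); 3→4: 4 = 4; 4−1 = 3
i=2: 3 = 3 (b=4); 4→5: 3 = 3; 3−1 = 2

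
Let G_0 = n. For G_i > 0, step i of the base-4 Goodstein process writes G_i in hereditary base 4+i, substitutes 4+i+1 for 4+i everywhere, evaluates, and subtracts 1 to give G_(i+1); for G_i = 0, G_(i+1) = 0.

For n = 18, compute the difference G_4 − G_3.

5

[0] 18 ≡ 4^2 + 2 (base 4). Lift 5: 27. −1: 26.
[1] 26 ≡ 5^2 + 1 (base 5). Lift 6: 37. −1: 36.
[2] 36 ≡ 6^2 (base 6). Lift 7: 49. −1: 48.
[3] 48 ≡ 6·7 + 6 (base 7). Lift 8: 54. −1: 53.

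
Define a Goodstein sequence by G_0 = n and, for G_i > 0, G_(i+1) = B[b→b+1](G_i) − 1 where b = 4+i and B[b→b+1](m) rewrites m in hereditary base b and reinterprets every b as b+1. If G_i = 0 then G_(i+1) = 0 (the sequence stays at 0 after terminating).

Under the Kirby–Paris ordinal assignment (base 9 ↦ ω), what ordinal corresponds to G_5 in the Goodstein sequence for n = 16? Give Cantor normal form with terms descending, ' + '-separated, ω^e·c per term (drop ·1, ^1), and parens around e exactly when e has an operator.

ω·4

(0) 16|_4 = 4^2 ↦ 5^2|_5 = 25 ⇒ 24
(1) 24|_5 = 4·5 + 4 ↦ 4·6 + 4|_6 = 28 ⇒ 27
(2) 27|_6 = 4·6 + 3 ↦ 4·7 + 3|_7 = 31 ⇒ 30
(3) 30|_7 = 4·7 + 2 ↦ 4·8 + 2|_8 = 34 ⇒ 33
(4) 33|_8 = 4·8 + 1 ↦ 4·9 + 1|_9 = 37 ⇒ 36
(5) 36|_9 = 4·9 ↦ 4·10|_10 = 40 ⇒ 39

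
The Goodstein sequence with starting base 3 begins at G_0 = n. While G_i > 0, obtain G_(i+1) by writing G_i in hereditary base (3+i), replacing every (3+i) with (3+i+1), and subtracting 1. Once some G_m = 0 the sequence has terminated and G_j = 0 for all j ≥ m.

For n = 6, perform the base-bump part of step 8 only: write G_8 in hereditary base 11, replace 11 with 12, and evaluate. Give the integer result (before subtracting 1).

i=0: 6 = 2·3 (b=3); 3→4: 2·4 = 8; 8−1 = 7
i=1: 7 = 4 + 3 (b=4); 4→5: 5 + 3 = 8; 8−1 = 7
i=2: 7 = 5 + 2 (b=5); 5→6: 6 + 2 = 8; 8−1 = 7
i=3: 7 = 6 + 1 (b=6); 6→7: 7 + 1 = 8; 8−1 = 7
i=4: 7 = 7 (b=7); 7→8: 8 = 8; 8−1 = 7
i=5: 7 = 7 (b=8); 8→9: 7 = 7; 7−1 = 6
i=6: 6 = 6 (b=9); 9→10: 6 = 6; 6−1 = 5
i=7: 5 = 5 (b=10); 10→11: 5 = 5; 5−1 = 4
i=8: 4 = 4 (b=11); 11→12: 4 = 4; 4−1 = 3

4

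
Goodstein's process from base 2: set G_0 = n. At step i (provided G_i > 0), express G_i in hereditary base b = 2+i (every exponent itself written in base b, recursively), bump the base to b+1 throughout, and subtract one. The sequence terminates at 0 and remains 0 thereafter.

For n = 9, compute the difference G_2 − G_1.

9 —HB2→ 2^(2 + 1) + 1 —bump→ 3^(3 + 1) + 1 = 82 —(−1)→ 81
81 —HB3→ 3^(3 + 1) —bump→ 4^(4 + 1) = 1024 —(−1)→ 1023

942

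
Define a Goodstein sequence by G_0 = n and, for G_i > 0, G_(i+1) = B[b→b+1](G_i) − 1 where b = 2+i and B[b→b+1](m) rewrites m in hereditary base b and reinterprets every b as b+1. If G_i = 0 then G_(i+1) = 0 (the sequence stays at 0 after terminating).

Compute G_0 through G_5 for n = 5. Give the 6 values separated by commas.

5, 27, 255, 467, 775, 1197

i=0: 5 = 2^2 + 1 (b=2); 2→3: 3^3 + 1 = 28; 28−1 = 27
i=1: 27 = 3^3 (b=3); 3→4: 4^4 = 256; 256−1 = 255
i=2: 255 = 3·4^3 + 3·4^2 + 3·4 + 3 (b=4); 4→5: 3·5^3 + 3·5^2 + 3·5 + 3 = 468; 468−1 = 467
i=3: 467 = 3·5^3 + 3·5^2 + 3·5 + 2 (b=5); 5→6: 3·6^3 + 3·6^2 + 3·6 + 2 = 776; 776−1 = 775
i=4: 775 = 3·6^3 + 3·6^2 + 3·6 + 1 (b=6); 6→7: 3·7^3 + 3·7^2 + 3·7 + 1 = 1198; 1198−1 = 1197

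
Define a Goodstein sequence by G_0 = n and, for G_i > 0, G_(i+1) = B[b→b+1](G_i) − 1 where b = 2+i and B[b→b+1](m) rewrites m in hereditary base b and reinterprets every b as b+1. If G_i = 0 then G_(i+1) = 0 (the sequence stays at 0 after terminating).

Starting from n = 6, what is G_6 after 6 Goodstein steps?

base 2: 6 = 2^2 + 2; at 3: 3^3 + 3 = 30; next = 29
base 3: 29 = 3^3 + 2; at 4: 4^4 + 2 = 258; next = 257
base 4: 257 = 4^4 + 1; at 5: 5^5 + 1 = 3126; next = 3125
base 5: 3125 = 5^5; at 6: 6^6 = 46656; next = 46655
base 6: 46655 = 5·6^5 + 5·6^4 + 5·6^3 + 5·6^2 + 5·6 + 5; at 7: 5·7^5 + 5·7^4 + 5·7^3 + 5·7^2 + 5·7 + 5 = 98040; next = 98039
base 7: 98039 = 5·7^5 + 5·7^4 + 5·7^3 + 5·7^2 + 5·7 + 4; at 8: 5·8^5 + 5·8^4 + 5·8^3 + 5·8^2 + 5·8 + 4 = 187244; next = 187243
base 8: 187243 = 5·8^5 + 5·8^4 + 5·8^3 + 5·8^2 + 5·8 + 3; at 9: 5·9^5 + 5·9^4 + 5·9^3 + 5·9^2 + 5·9 + 3 = 332148; next = 332147

187243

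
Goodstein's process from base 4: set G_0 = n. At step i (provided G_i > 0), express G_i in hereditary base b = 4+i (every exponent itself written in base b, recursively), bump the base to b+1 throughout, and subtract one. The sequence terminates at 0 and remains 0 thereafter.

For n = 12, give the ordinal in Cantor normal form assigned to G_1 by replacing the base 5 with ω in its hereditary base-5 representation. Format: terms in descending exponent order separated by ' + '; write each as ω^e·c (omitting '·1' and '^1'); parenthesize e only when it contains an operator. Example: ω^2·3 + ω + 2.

i=0: 12 = 3·4 (b=4); 4→5: 3·5 = 15; 15−1 = 14
i=1: 14 = 2·5 + 4 (b=5); 5→6: 2·6 + 4 = 16; 16−1 = 15

ω·2 + 4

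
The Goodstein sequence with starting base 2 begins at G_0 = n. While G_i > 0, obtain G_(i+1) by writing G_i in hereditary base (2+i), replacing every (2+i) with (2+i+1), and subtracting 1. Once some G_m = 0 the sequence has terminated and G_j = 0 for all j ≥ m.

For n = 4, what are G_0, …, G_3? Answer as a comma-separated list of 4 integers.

(0) 4|_2 = 2^2 ↦ 3^3|_3 = 27 ⇒ 26
(1) 26|_3 = 2·3^2 + 2·3 + 2 ↦ 2·4^2 + 2·4 + 2|_4 = 42 ⇒ 41
(2) 41|_4 = 2·4^2 + 2·4 + 1 ↦ 2·5^2 + 2·5 + 1|_5 = 61 ⇒ 60

4, 26, 41, 60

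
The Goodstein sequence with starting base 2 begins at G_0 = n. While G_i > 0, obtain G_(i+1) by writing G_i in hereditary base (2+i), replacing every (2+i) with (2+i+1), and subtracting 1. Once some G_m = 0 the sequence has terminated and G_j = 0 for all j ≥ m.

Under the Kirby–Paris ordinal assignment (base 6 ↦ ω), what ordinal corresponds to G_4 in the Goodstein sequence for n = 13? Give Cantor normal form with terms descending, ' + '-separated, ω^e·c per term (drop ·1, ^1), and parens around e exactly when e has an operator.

ω^(ω + 1) + ω^3·3 + ω^2·3 + ω·3 + 1

i=0: 13 = 2^(2 + 1) + 2^2 + 1 (b=2); 2→3: 3^(3 + 1) + 3^3 + 1 = 109; 109−1 = 108
i=1: 108 = 3^(3 + 1) + 3^3 (b=3); 3→4: 4^(4 + 1) + 4^4 = 1280; 1280−1 = 1279
i=2: 1279 = 4^(4 + 1) + 3·4^3 + 3·4^2 + 3·4 + 3 (b=4); 4→5: 5^(5 + 1) + 3·5^3 + 3·5^2 + 3·5 + 3 = 16093; 16093−1 = 16092
i=3: 16092 = 5^(5 + 1) + 3·5^3 + 3·5^2 + 3·5 + 2 (b=5); 5→6: 6^(6 + 1) + 3·6^3 + 3·6^2 + 3·6 + 2 = 280712; 280712−1 = 280711
i=4: 280711 = 6^(6 + 1) + 3·6^3 + 3·6^2 + 3·6 + 1 (b=6); 6→7: 7^(7 + 1) + 3·7^3 + 3·7^2 + 3·7 + 1 = 5765999; 5765999−1 = 5765998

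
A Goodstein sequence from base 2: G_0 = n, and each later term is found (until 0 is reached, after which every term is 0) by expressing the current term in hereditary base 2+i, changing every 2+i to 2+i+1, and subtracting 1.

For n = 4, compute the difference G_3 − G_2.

4 —HB2→ 2^2 —bump→ 3^3 = 27 —(−1)→ 26
26 —HB3→ 2·3^2 + 2·3 + 2 —bump→ 2·4^2 + 2·4 + 2 = 42 —(−1)→ 41
41 —HB4→ 2·4^2 + 2·4 + 1 —bump→ 2·5^2 + 2·5 + 1 = 61 —(−1)→ 60

19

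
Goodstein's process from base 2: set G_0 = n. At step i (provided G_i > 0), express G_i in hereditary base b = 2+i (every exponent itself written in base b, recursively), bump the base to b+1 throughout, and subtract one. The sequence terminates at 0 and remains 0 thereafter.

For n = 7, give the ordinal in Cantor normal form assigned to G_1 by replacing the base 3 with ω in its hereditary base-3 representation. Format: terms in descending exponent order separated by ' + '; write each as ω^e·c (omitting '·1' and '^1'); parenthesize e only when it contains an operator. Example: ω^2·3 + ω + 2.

[0] 7 ≡ 2^2 + 2 + 1 (base 2). Lift 3: 31. −1: 30.
[1] 30 ≡ 3^3 + 3 (base 3). Lift 4: 260. −1: 259.

ω^ω + ω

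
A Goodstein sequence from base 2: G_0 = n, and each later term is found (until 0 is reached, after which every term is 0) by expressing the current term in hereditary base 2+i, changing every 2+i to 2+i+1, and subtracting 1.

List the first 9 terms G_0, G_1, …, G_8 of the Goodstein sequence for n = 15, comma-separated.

G_0 = 15. HB_2(15) = 2^(2 + 1) + 2^2 + 2 + 1. Bump = 112. G_1 = 111.
G_1 = 111. HB_3(111) = 3^(3 + 1) + 3^3 + 3. Bump = 1284. G_2 = 1283.
G_2 = 1283. HB_4(1283) = 4^(4 + 1) + 4^4 + 3. Bump = 18753. G_3 = 18752.
G_3 = 18752. HB_5(18752) = 5^(5 + 1) + 5^5 + 2. Bump = 326594. G_4 = 326593.
G_4 = 326593. HB_6(326593) = 6^(6 + 1) + 6^6 + 1. Bump = 6588345. G_5 = 6588344.
G_5 = 6588344. HB_7(6588344) = 7^(7 + 1) + 7^7. Bump = 150994944. G_6 = 150994943.
G_6 = 150994943. HB_8(150994943) = 8^(8 + 1) + 7·8^7 + 7·8^6 + 7·8^5 + 7·8^4 + 7·8^3 + 7·8^2 + 7·8 + 7. Bump = 3524450281. G_7 = 3524450280.
G_7 = 3524450280. HB_9(3524450280) = 9^(9 + 1) + 7·9^7 + 7·9^6 + 7·9^5 + 7·9^4 + 7·9^3 + 7·9^2 + 7·9 + 6. Bump = 100077777776. G_8 = 100077777775.

15, 111, 1283, 18752, 326593, 6588344, 150994943, 3524450280, 100077777775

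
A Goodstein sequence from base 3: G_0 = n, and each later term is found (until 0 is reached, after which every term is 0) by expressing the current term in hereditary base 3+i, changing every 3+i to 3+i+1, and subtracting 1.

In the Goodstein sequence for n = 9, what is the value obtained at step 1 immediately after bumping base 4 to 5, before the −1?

18

G_0 = 9. HB_3(9) = 3^2. Bump = 16. G_1 = 15.
G_1 = 15. HB_4(15) = 3·4 + 3. Bump = 18. G_2 = 17.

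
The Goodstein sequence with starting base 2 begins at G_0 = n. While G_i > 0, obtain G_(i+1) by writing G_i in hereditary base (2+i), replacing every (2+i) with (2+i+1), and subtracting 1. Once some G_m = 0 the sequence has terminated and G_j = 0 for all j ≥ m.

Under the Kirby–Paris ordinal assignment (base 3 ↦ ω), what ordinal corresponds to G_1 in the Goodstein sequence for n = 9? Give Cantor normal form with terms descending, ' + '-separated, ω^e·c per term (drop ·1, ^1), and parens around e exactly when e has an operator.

ω^(ω + 1)

G_0=9  [base 2] 2^(2 + 1) + 1  →[2↦3]→  3^(3 + 1) + 1 = 82  −1 ⇒ G_1=81
G_1=81  [base 3] 3^(3 + 1)  →[3↦4]→  4^(4 + 1) = 1024  −1 ⇒ G_2=1023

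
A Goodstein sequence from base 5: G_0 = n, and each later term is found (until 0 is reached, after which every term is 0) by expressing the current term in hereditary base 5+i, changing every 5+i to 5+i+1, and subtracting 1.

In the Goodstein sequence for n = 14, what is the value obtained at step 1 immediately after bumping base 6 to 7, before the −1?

17

(0) 14|_5 = 2·5 + 4 ↦ 2·6 + 4|_6 = 16 ⇒ 15
(1) 15|_6 = 2·6 + 3 ↦ 2·7 + 3|_7 = 17 ⇒ 16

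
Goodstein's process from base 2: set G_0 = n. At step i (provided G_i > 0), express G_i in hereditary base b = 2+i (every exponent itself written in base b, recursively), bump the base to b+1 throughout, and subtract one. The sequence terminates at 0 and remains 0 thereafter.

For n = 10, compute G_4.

base 2: 10 = 2^(2 + 1) + 2; at 3: 3^(3 + 1) + 3 = 84; next = 83
base 3: 83 = 3^(3 + 1) + 2; at 4: 4^(4 + 1) + 2 = 1026; next = 1025
base 4: 1025 = 4^(4 + 1) + 1; at 5: 5^(5 + 1) + 1 = 15626; next = 15625
base 5: 15625 = 5^(5 + 1); at 6: 6^(6 + 1) = 279936; next = 279935
base 6: 279935 = 5·6^6 + 5·6^5 + 5·6^4 + 5·6^3 + 5·6^2 + 5·6 + 5; at 7: 5·7^7 + 5·7^5 + 5·7^4 + 5·7^3 + 5·7^2 + 5·7 + 5 = 4215755; next = 4215754

279935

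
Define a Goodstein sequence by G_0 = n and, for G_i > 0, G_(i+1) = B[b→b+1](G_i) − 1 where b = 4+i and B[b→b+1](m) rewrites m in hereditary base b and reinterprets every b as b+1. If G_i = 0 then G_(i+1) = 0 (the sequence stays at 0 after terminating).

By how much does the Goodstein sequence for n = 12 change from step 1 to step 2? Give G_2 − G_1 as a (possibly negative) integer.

G_0 = 12. HB_4(12) = 3·4. Bump = 15. G_1 = 14.
G_1 = 14. HB_5(14) = 2·5 + 4. Bump = 16. G_2 = 15.

1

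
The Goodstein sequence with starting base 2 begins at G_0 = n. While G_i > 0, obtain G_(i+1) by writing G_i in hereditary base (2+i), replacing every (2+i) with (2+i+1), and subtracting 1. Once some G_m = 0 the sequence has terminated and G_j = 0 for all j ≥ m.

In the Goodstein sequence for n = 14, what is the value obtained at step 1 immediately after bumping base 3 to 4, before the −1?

14 —HB2→ 2^(2 + 1) + 2^2 + 2 —bump→ 3^(3 + 1) + 3^3 + 3 = 111 —(−1)→ 110
110 —HB3→ 3^(3 + 1) + 3^3 + 2 —bump→ 4^(4 + 1) + 4^4 + 2 = 1282 —(−1)→ 1281

1282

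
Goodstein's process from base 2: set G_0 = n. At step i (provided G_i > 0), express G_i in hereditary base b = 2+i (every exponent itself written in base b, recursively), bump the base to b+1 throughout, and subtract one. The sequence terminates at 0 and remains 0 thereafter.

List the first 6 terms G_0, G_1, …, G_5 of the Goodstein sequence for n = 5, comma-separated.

5, 27, 255, 467, 775, 1197

base 2: 5 = 2^2 + 1; at 3: 3^3 + 1 = 28; next = 27
base 3: 27 = 3^3; at 4: 4^4 = 256; next = 255
base 4: 255 = 3·4^3 + 3·4^2 + 3·4 + 3; at 5: 3·5^3 + 3·5^2 + 3·5 + 3 = 468; next = 467
base 5: 467 = 3·5^3 + 3·5^2 + 3·5 + 2; at 6: 3·6^3 + 3·6^2 + 3·6 + 2 = 776; next = 775
base 6: 775 = 3·6^3 + 3·6^2 + 3·6 + 1; at 7: 3·7^3 + 3·7^2 + 3·7 + 1 = 1198; next = 1197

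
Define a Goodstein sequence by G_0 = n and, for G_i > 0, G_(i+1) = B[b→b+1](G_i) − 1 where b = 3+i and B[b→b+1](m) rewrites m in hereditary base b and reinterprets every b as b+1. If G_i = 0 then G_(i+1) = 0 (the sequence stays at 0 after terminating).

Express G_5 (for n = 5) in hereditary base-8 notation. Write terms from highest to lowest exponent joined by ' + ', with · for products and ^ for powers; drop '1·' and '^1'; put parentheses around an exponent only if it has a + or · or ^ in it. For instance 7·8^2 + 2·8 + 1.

5 —HB3→ 3 + 2 —bump→ 4 + 2 = 6 —(−1)→ 5
5 —HB4→ 4 + 1 —bump→ 5 + 1 = 6 —(−1)→ 5
5 —HB5→ 5 —bump→ 6 = 6 —(−1)→ 5
5 —HB6→ 5 —bump→ 5 = 5 —(−1)→ 4
4 —HB7→ 4 —bump→ 4 = 4 —(−1)→ 3
3 —HB8→ 3 —bump→ 3 = 3 —(−1)→ 2

3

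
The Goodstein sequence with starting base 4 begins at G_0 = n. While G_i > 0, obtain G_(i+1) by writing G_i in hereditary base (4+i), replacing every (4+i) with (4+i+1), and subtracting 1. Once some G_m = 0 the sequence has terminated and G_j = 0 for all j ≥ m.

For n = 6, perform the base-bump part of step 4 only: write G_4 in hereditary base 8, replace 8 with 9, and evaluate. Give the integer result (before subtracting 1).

step 0: 6 = 4 + 2; sub 5 for 4: 5 + 2; = 7; G_1 = 7−1 = 6
step 1: 6 = 5 + 1; sub 6 for 5: 6 + 1; = 7; G_2 = 7−1 = 6
step 2: 6 = 6; sub 7 for 6: 7; = 7; G_3 = 7−1 = 6
step 3: 6 = 6; sub 8 for 7: 6; = 6; G_4 = 6−1 = 5
step 4: 5 = 5; sub 9 for 8: 5; = 5; G_5 = 5−1 = 4

5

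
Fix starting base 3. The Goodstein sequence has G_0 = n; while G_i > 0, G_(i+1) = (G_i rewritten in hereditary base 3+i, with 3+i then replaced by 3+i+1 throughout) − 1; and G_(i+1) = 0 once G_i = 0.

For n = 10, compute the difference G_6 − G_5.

(0) 10|_3 = 3^2 + 1 ↦ 4^2 + 1|_4 = 17 ⇒ 16
(1) 16|_4 = 4^2 ↦ 5^2|_5 = 25 ⇒ 24
(2) 24|_5 = 4·5 + 4 ↦ 4·6 + 4|_6 = 28 ⇒ 27
(3) 27|_6 = 4·6 + 3 ↦ 4·7 + 3|_7 = 31 ⇒ 30
(4) 30|_7 = 4·7 + 2 ↦ 4·8 + 2|_8 = 34 ⇒ 33
(5) 33|_8 = 4·8 + 1 ↦ 4·9 + 1|_9 = 37 ⇒ 36

3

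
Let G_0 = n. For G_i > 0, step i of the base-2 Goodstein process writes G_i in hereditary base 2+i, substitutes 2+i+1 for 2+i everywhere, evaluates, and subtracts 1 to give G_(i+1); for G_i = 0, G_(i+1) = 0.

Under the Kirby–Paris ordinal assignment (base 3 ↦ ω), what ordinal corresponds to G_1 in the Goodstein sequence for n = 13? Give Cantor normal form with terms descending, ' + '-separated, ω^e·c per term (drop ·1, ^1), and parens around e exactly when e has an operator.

ω^(ω + 1) + ω^ω

G_0=13  [base 2] 2^(2 + 1) + 2^2 + 1  →[2↦3]→  3^(3 + 1) + 3^3 + 1 = 109  −1 ⇒ G_1=108
G_1=108  [base 3] 3^(3 + 1) + 3^3  →[3↦4]→  4^(4 + 1) + 4^4 = 1280  −1 ⇒ G_2=1279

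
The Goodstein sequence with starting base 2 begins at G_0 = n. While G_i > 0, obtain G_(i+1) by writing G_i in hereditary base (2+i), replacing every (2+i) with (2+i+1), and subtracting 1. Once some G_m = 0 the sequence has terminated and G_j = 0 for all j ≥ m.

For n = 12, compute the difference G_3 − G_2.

G_0 = 12. HB_2(12) = 2^(2 + 1) + 2^2. Bump = 108. G_1 = 107.
G_1 = 107. HB_3(107) = 3^(3 + 1) + 2·3^2 + 2·3 + 2. Bump = 1066. G_2 = 1065.
G_2 = 1065. HB_4(1065) = 4^(4 + 1) + 2·4^2 + 2·4 + 1. Bump = 15686. G_3 = 15685.

14620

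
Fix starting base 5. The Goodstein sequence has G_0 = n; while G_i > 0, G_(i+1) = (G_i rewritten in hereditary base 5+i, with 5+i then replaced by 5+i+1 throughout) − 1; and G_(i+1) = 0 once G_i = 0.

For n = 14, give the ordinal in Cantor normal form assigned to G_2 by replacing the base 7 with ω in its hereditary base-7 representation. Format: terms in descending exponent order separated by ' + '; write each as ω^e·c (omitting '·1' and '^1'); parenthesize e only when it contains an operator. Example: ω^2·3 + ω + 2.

G_0 = 14. HB_5(14) = 2·5 + 4. Bump = 16. G_1 = 15.
G_1 = 15. HB_6(15) = 2·6 + 3. Bump = 17. G_2 = 16.
G_2 = 16. HB_7(16) = 2·7 + 2. Bump = 18. G_3 = 17.

ω·2 + 2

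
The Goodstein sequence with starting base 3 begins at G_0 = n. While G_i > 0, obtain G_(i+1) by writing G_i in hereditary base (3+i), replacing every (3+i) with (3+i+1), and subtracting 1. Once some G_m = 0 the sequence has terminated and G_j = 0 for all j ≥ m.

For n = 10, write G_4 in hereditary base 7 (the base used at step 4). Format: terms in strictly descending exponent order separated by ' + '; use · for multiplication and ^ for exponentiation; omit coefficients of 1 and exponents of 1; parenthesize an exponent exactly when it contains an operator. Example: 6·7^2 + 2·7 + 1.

4·7 + 2

step 0: 10 = 3^2 + 1; sub 4 for 3: 4^2 + 1; = 17; G_1 = 17−1 = 16
step 1: 16 = 4^2; sub 5 for 4: 5^2; = 25; G_2 = 25−1 = 24
step 2: 24 = 4·5 + 4; sub 6 for 5: 4·6 + 4; = 28; G_3 = 28−1 = 27
step 3: 27 = 4·6 + 3; sub 7 for 6: 4·7 + 3; = 31; G_4 = 31−1 = 30
step 4: 30 = 4·7 + 2; sub 8 for 7: 4·8 + 2; = 34; G_5 = 34−1 = 33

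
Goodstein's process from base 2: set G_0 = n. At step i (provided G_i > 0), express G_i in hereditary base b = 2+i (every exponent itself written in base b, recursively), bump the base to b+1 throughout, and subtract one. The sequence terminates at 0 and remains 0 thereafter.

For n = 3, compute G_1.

3

i=0: 3 = 2 + 1 (b=2); 2→3: 3 + 1 = 4; 4−1 = 3
i=1: 3 = 3 (b=3); 3→4: 4 = 4; 4−1 = 3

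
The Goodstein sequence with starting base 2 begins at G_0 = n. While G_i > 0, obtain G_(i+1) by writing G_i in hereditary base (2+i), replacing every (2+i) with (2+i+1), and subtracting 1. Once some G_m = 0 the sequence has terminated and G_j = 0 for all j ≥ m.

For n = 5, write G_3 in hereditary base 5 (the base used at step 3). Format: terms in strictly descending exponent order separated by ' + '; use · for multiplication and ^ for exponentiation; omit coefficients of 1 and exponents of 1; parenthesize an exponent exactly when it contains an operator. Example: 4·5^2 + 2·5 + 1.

base 2: 5 = 2^2 + 1; at 3: 3^3 + 1 = 28; next = 27
base 3: 27 = 3^3; at 4: 4^4 = 256; next = 255
base 4: 255 = 3·4^3 + 3·4^2 + 3·4 + 3; at 5: 3·5^3 + 3·5^2 + 3·5 + 3 = 468; next = 467
base 5: 467 = 3·5^3 + 3·5^2 + 3·5 + 2; at 6: 3·6^3 + 3·6^2 + 3·6 + 2 = 776; next = 775

3·5^3 + 3·5^2 + 3·5 + 2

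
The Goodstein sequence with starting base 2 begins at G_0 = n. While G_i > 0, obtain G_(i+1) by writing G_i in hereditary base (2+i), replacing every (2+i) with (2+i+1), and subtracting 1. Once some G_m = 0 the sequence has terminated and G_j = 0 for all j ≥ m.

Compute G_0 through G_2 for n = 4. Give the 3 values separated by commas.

4 —HB2→ 2^2 —bump→ 3^3 = 27 —(−1)→ 26
26 —HB3→ 2·3^2 + 2·3 + 2 —bump→ 2·4^2 + 2·4 + 2 = 42 —(−1)→ 41

4, 26, 41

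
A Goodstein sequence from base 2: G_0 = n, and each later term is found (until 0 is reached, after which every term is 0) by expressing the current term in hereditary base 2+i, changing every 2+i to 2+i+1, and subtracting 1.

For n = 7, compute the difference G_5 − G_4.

step 0: 7 = 2^2 + 2 + 1; sub 3 for 2: 3^3 + 3 + 1; = 31; G_1 = 31−1 = 30
step 1: 30 = 3^3 + 3; sub 4 for 3: 4^4 + 4; = 260; G_2 = 260−1 = 259
step 2: 259 = 4^4 + 3; sub 5 for 4: 5^5 + 3; = 3128; G_3 = 3128−1 = 3127
step 3: 3127 = 5^5 + 2; sub 6 for 5: 6^6 + 2; = 46658; G_4 = 46658−1 = 46657
step 4: 46657 = 6^6 + 1; sub 7 for 6: 7^7 + 1; = 823544; G_5 = 823544−1 = 823543

776886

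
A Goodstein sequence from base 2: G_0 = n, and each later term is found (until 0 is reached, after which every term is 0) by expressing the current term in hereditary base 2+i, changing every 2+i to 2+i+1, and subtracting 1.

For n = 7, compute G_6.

16777215

7 —HB2→ 2^2 + 2 + 1 —bump→ 3^3 + 3 + 1 = 31 —(−1)→ 30
30 —HB3→ 3^3 + 3 —bump→ 4^4 + 4 = 260 —(−1)→ 259
259 —HB4→ 4^4 + 3 —bump→ 5^5 + 3 = 3128 —(−1)→ 3127
3127 —HB5→ 5^5 + 2 —bump→ 6^6 + 2 = 46658 —(−1)→ 46657
46657 —HB6→ 6^6 + 1 —bump→ 7^7 + 1 = 823544 —(−1)→ 823543
823543 —HB7→ 7^7 —bump→ 8^8 = 16777216 —(−1)→ 16777215
16777215 —HB8→ 7·8^7 + 7·8^6 + 7·8^5 + 7·8^4 + 7·8^3 + 7·8^2 + 7·8 + 7 —bump→ 7·9^7 + 7·9^6 + 7·9^5 + 7·9^4 + 7·9^3 + 7·9^2 + 7·9 + 7 = 37665880 —(−1)→ 37665879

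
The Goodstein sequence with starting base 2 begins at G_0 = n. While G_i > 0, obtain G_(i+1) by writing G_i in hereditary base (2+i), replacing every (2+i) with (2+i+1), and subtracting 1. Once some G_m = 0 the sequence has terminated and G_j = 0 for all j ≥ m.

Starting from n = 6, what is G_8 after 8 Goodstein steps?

6 —HB2→ 2^2 + 2 —bump→ 3^3 + 3 = 30 —(−1)→ 29
29 —HB3→ 3^3 + 2 —bump→ 4^4 + 2 = 258 —(−1)→ 257
257 —HB4→ 4^4 + 1 —bump→ 5^5 + 1 = 3126 —(−1)→ 3125
3125 —HB5→ 5^5 —bump→ 6^6 = 46656 —(−1)→ 46655
46655 —HB6→ 5·6^5 + 5·6^4 + 5·6^3 + 5·6^2 + 5·6 + 5 —bump→ 5·7^5 + 5·7^4 + 5·7^3 + 5·7^2 + 5·7 + 5 = 98040 —(−1)→ 98039
98039 —HB7→ 5·7^5 + 5·7^4 + 5·7^3 + 5·7^2 + 5·7 + 4 —bump→ 5·8^5 + 5·8^4 + 5·8^3 + 5·8^2 + 5·8 + 4 = 187244 —(−1)→ 187243
187243 —HB8→ 5·8^5 + 5·8^4 + 5·8^3 + 5·8^2 + 5·8 + 3 —bump→ 5·9^5 + 5·9^4 + 5·9^3 + 5·9^2 + 5·9 + 3 = 332148 —(−1)→ 332147
332147 —HB9→ 5·9^5 + 5·9^4 + 5·9^3 + 5·9^2 + 5·9 + 2 —bump→ 5·10^5 + 5·10^4 + 5·10^3 + 5·10^2 + 5·10 + 2 = 555552 —(−1)→ 555551

555551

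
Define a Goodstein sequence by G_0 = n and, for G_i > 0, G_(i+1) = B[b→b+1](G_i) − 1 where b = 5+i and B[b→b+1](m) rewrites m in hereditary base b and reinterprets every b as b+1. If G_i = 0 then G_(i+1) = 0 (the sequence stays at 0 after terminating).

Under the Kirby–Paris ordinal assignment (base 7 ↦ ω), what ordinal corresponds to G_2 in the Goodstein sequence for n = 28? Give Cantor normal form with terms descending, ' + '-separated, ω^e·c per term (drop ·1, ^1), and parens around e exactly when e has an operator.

ω^2 + 1

28 —HB5→ 5^2 + 3 —bump→ 6^2 + 3 = 39 —(−1)→ 38
38 —HB6→ 6^2 + 2 —bump→ 7^2 + 2 = 51 —(−1)→ 50
50 —HB7→ 7^2 + 1 —bump→ 8^2 + 1 = 65 —(−1)→ 64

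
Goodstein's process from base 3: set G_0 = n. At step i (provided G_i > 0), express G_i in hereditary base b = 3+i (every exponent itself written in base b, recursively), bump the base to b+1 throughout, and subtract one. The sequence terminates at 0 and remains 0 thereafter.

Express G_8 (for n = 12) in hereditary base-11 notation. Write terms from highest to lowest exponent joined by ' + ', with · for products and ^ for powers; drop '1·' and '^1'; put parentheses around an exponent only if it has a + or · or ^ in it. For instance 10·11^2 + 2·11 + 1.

(0) 12|_3 = 3^2 + 3 ↦ 4^2 + 4|_4 = 20 ⇒ 19
(1) 19|_4 = 4^2 + 3 ↦ 5^2 + 3|_5 = 28 ⇒ 27
(2) 27|_5 = 5^2 + 2 ↦ 6^2 + 2|_6 = 38 ⇒ 37
(3) 37|_6 = 6^2 + 1 ↦ 7^2 + 1|_7 = 50 ⇒ 49
(4) 49|_7 = 7^2 ↦ 8^2|_8 = 64 ⇒ 63
(5) 63|_8 = 7·8 + 7 ↦ 7·9 + 7|_9 = 70 ⇒ 69
(6) 69|_9 = 7·9 + 6 ↦ 7·10 + 6|_10 = 76 ⇒ 75
(7) 75|_10 = 7·10 + 5 ↦ 7·11 + 5|_11 = 82 ⇒ 81

7·11 + 4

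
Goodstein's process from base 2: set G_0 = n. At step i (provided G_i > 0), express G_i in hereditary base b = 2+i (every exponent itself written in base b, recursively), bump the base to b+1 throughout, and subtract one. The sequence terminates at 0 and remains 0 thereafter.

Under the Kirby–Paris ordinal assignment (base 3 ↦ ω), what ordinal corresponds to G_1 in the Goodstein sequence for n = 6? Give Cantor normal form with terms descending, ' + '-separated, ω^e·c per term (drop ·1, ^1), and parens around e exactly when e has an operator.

ω^ω + 2

(0) 6|_2 = 2^2 + 2 ↦ 3^3 + 3|_3 = 30 ⇒ 29
(1) 29|_3 = 3^3 + 2 ↦ 4^4 + 2|_4 = 258 ⇒ 257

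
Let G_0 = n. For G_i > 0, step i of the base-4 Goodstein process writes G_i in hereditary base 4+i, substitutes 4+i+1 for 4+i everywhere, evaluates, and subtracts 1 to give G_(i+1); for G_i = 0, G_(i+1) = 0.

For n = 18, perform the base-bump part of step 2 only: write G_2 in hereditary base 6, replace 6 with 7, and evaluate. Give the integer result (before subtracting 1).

49

step 0: 18 = 4^2 + 2; sub 5 for 4: 5^2 + 2; = 27; G_1 = 27−1 = 26
step 1: 26 = 5^2 + 1; sub 6 for 5: 6^2 + 1; = 37; G_2 = 37−1 = 36
step 2: 36 = 6^2; sub 7 for 6: 7^2; = 49; G_3 = 49−1 = 48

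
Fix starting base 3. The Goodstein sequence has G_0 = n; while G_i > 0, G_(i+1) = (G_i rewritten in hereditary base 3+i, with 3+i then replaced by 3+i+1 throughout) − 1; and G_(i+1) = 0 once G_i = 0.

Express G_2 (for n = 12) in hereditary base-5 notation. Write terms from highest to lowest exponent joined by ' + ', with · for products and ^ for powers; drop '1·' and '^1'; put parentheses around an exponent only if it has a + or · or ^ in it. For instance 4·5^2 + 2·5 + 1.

G_0=12  [base 3] 3^2 + 3  →[3↦4]→  4^2 + 4 = 20  −1 ⇒ G_1=19
G_1=19  [base 4] 4^2 + 3  →[4↦5]→  5^2 + 3 = 28  −1 ⇒ G_2=27
G_2=27  [base 5] 5^2 + 2  →[5↦6]→  6^2 + 2 = 38  −1 ⇒ G_3=37

5^2 + 2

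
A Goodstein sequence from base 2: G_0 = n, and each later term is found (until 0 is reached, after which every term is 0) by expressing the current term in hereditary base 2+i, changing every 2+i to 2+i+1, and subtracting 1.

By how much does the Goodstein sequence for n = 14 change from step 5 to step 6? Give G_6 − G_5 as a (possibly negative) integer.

128542131

[0] 14 ≡ 2^(2 + 1) + 2^2 + 2 (base 2). Lift 3: 111. −1: 110.
[1] 110 ≡ 3^(3 + 1) + 3^3 + 2 (base 3). Lift 4: 1282. −1: 1281.
[2] 1281 ≡ 4^(4 + 1) + 4^4 + 1 (base 4). Lift 5: 18751. −1: 18750.
[3] 18750 ≡ 5^(5 + 1) + 5^5 (base 5). Lift 6: 326592. −1: 326591.
[4] 326591 ≡ 6^(6 + 1) + 5·6^5 + 5·6^4 + 5·6^3 + 5·6^2 + 5·6 + 5 (base 6). Lift 7: 5862841. −1: 5862840.
[5] 5862840 ≡ 7^(7 + 1) + 5·7^5 + 5·7^4 + 5·7^3 + 5·7^2 + 5·7 + 4 (base 7). Lift 8: 134404972. −1: 134404971.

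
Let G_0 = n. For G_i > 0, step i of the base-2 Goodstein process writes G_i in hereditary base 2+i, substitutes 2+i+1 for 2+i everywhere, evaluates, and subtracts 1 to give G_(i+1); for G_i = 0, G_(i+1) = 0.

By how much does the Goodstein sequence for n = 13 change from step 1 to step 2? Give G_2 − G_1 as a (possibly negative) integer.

1171

G_0=13  [base 2] 2^(2 + 1) + 2^2 + 1  →[2↦3]→  3^(3 + 1) + 3^3 + 1 = 109  −1 ⇒ G_1=108
G_1=108  [base 3] 3^(3 + 1) + 3^3  →[3↦4]→  4^(4 + 1) + 4^4 = 1280  −1 ⇒ G_2=1279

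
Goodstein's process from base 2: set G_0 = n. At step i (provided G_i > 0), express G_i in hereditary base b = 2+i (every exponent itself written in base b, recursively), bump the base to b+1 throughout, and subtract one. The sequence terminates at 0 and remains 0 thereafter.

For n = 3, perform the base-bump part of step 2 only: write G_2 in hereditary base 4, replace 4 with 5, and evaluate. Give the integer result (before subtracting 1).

[0] 3 ≡ 2 + 1 (base 2). Lift 3: 4. −1: 3.
[1] 3 ≡ 3 (base 3). Lift 4: 4. −1: 3.

3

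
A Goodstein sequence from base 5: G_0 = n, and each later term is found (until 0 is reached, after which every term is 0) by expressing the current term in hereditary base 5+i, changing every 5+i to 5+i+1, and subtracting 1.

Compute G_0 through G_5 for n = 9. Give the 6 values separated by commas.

9, 9, 9, 9, 9, 9

[0] 9 ≡ 5 + 4 (base 5). Lift 6: 10. −1: 9.
[1] 9 ≡ 6 + 3 (base 6). Lift 7: 10. −1: 9.
[2] 9 ≡ 7 + 2 (base 7). Lift 8: 10. −1: 9.
[3] 9 ≡ 8 + 1 (base 8). Lift 9: 10. −1: 9.
[4] 9 ≡ 9 (base 9). Lift 10: 10. −1: 9.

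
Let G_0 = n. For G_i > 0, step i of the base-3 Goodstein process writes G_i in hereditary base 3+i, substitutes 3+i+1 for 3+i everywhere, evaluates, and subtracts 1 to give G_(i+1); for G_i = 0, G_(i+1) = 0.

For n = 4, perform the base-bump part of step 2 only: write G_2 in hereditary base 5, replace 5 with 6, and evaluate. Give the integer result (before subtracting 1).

step 0: 4 = 3 + 1; sub 4 for 3: 4 + 1; = 5; G_1 = 5−1 = 4
step 1: 4 = 4; sub 5 for 4: 5; = 5; G_2 = 5−1 = 4
step 2: 4 = 4; sub 6 for 5: 4; = 4; G_3 = 4−1 = 3

4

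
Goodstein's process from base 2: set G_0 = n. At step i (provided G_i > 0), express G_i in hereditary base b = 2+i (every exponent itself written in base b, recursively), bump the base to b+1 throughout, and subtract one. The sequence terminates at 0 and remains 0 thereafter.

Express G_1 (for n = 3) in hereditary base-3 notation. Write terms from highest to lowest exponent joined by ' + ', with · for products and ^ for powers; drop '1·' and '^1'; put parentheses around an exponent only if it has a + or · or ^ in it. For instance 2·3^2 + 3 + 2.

3

3 —HB2→ 2 + 1 —bump→ 3 + 1 = 4 —(−1)→ 3
3 —HB3→ 3 —bump→ 4 = 4 —(−1)→ 3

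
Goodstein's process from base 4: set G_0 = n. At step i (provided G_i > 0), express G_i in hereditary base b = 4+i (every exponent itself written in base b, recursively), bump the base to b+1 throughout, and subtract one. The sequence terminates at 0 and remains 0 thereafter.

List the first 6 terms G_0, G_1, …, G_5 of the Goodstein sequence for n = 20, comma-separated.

G_0=20  [base 4] 4^2 + 4  →[4↦5]→  5^2 + 5 = 30  −1 ⇒ G_1=29
G_1=29  [base 5] 5^2 + 4  →[5↦6]→  6^2 + 4 = 40  −1 ⇒ G_2=39
G_2=39  [base 6] 6^2 + 3  →[6↦7]→  7^2 + 3 = 52  −1 ⇒ G_3=51
G_3=51  [base 7] 7^2 + 2  →[7↦8]→  8^2 + 2 = 66  −1 ⇒ G_4=65
G_4=65  [base 8] 8^2 + 1  →[8↦9]→  9^2 + 1 = 82  −1 ⇒ G_5=81

20, 29, 39, 51, 65, 81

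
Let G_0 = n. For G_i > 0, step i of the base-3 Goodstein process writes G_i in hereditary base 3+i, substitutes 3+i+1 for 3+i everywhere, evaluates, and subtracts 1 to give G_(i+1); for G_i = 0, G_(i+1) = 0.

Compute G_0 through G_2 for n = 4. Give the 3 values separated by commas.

base 3: 4 = 3 + 1; at 4: 4 + 1 = 5; next = 4
base 4: 4 = 4; at 5: 5 = 5; next = 4

4, 4, 4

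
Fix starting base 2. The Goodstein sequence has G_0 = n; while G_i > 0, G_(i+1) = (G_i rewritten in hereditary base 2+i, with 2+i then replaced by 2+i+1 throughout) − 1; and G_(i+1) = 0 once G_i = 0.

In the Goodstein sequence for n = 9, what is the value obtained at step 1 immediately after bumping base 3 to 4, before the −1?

1024

[0] 9 ≡ 2^(2 + 1) + 1 (base 2). Lift 3: 82. −1: 81.
[1] 81 ≡ 3^(3 + 1) (base 3). Lift 4: 1024. −1: 1023.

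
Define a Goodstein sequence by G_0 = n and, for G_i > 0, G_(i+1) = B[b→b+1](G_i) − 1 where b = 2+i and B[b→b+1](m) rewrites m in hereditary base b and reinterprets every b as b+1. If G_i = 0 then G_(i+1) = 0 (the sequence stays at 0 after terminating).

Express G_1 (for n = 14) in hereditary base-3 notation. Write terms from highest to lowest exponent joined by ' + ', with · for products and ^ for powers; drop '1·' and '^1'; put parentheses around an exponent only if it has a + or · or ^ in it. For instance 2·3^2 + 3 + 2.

3^(3 + 1) + 3^3 + 2

(0) 14|_2 = 2^(2 + 1) + 2^2 + 2 ↦ 3^(3 + 1) + 3^3 + 3|_3 = 111 ⇒ 110
(1) 110|_3 = 3^(3 + 1) + 3^3 + 2 ↦ 4^(4 + 1) + 4^4 + 2|_4 = 1282 ⇒ 1281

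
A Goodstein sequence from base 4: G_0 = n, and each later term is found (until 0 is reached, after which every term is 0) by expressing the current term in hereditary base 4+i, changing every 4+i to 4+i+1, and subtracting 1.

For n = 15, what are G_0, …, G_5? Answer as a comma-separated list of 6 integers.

15, 17, 19, 21, 23, 24

G_0 = 15. HB_4(15) = 3·4 + 3. Bump = 18. G_1 = 17.
G_1 = 17. HB_5(17) = 3·5 + 2. Bump = 20. G_2 = 19.
G_2 = 19. HB_6(19) = 3·6 + 1. Bump = 22. G_3 = 21.
G_3 = 21. HB_7(21) = 3·7. Bump = 24. G_4 = 23.
G_4 = 23. HB_8(23) = 2·8 + 7. Bump = 25. G_5 = 24.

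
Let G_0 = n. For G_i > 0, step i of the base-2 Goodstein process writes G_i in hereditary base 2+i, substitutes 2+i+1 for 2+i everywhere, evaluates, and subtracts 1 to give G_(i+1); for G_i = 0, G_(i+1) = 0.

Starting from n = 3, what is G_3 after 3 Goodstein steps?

2

(0) 3|_2 = 2 + 1 ↦ 3 + 1|_3 = 4 ⇒ 3
(1) 3|_3 = 3 ↦ 4|_4 = 4 ⇒ 3
(2) 3|_4 = 3 ↦ 3|_5 = 3 ⇒ 2
(3) 2|_5 = 2 ↦ 2|_6 = 2 ⇒ 1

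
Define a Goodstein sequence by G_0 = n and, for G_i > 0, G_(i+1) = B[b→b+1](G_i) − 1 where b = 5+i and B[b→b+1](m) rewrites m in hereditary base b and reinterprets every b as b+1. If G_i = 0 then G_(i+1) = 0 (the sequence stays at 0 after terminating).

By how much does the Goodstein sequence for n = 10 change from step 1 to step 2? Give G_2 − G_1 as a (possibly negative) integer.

10 —HB5→ 2·5 —bump→ 2·6 = 12 —(−1)→ 11
11 —HB6→ 6 + 5 —bump→ 7 + 5 = 12 —(−1)→ 11

0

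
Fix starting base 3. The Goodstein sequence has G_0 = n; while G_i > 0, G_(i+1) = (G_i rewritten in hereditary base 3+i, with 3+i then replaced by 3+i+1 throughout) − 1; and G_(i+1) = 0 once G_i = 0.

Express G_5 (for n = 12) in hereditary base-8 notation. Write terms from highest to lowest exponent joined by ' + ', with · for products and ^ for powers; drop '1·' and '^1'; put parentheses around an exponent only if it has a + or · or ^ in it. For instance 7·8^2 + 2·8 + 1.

7·8 + 7

i=0: 12 = 3^2 + 3 (b=3); 3→4: 4^2 + 4 = 20; 20−1 = 19
i=1: 19 = 4^2 + 3 (b=4); 4→5: 5^2 + 3 = 28; 28−1 = 27
i=2: 27 = 5^2 + 2 (b=5); 5→6: 6^2 + 2 = 38; 38−1 = 37
i=3: 37 = 6^2 + 1 (b=6); 6→7: 7^2 + 1 = 50; 50−1 = 49
i=4: 49 = 7^2 (b=7); 7→8: 8^2 = 64; 64−1 = 63
i=5: 63 = 7·8 + 7 (b=8); 8→9: 7·9 + 7 = 70; 70−1 = 69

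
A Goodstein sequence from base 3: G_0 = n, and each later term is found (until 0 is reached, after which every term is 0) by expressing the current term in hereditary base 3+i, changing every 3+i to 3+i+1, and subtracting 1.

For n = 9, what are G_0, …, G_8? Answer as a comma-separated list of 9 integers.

i=0: 9 = 3^2 (b=3); 3→4: 4^2 = 16; 16−1 = 15
i=1: 15 = 3·4 + 3 (b=4); 4→5: 3·5 + 3 = 18; 18−1 = 17
i=2: 17 = 3·5 + 2 (b=5); 5→6: 3·6 + 2 = 20; 20−1 = 19
i=3: 19 = 3·6 + 1 (b=6); 6→7: 3·7 + 1 = 22; 22−1 = 21
i=4: 21 = 3·7 (b=7); 7→8: 3·8 = 24; 24−1 = 23
i=5: 23 = 2·8 + 7 (b=8); 8→9: 2·9 + 7 = 25; 25−1 = 24
i=6: 24 = 2·9 + 6 (b=9); 9→10: 2·10 + 6 = 26; 26−1 = 25
i=7: 25 = 2·10 + 5 (b=10); 10→11: 2·11 + 5 = 27; 27−1 = 26

9, 15, 17, 19, 21, 23, 24, 25, 26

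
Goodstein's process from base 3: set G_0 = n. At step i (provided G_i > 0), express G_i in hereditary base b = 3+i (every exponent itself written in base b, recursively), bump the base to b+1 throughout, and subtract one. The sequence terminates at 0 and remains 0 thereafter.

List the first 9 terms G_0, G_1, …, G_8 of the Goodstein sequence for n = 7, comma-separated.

i=0: 7 = 2·3 + 1 (b=3); 3→4: 2·4 + 1 = 9; 9−1 = 8
i=1: 8 = 2·4 (b=4); 4→5: 2·5 = 10; 10−1 = 9
i=2: 9 = 5 + 4 (b=5); 5→6: 6 + 4 = 10; 10−1 = 9
i=3: 9 = 6 + 3 (b=6); 6→7: 7 + 3 = 10; 10−1 = 9
i=4: 9 = 7 + 2 (b=7); 7→8: 8 + 2 = 10; 10−1 = 9
i=5: 9 = 8 + 1 (b=8); 8→9: 9 + 1 = 10; 10−1 = 9
i=6: 9 = 9 (b=9); 9→10: 10 = 10; 10−1 = 9
i=7: 9 = 9 (b=10); 10→11: 9 = 9; 9−1 = 8

7, 8, 9, 9, 9, 9, 9, 9, 8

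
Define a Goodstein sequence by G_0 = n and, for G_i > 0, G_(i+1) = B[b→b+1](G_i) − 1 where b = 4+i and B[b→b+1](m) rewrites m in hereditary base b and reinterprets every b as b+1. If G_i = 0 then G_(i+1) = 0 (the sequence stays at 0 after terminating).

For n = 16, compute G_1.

G_0 = 16. HB_4(16) = 4^2. Bump = 25. G_1 = 24.
G_1 = 24. HB_5(24) = 4·5 + 4. Bump = 28. G_2 = 27.

24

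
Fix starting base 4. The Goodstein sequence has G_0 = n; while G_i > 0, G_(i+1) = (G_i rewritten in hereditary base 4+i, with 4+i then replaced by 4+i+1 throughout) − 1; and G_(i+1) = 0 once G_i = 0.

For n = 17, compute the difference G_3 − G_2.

4

[0] 17 ≡ 4^2 + 1 (base 4). Lift 5: 26. −1: 25.
[1] 25 ≡ 5^2 (base 5). Lift 6: 36. −1: 35.
[2] 35 ≡ 5·6 + 5 (base 6). Lift 7: 40. −1: 39.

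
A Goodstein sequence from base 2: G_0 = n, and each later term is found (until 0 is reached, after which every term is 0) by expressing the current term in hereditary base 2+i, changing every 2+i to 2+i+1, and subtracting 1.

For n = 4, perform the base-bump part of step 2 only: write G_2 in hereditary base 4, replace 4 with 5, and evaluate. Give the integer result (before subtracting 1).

base 2: 4 = 2^2; at 3: 3^3 = 27; next = 26
base 3: 26 = 2·3^2 + 2·3 + 2; at 4: 2·4^2 + 2·4 + 2 = 42; next = 41
base 4: 41 = 2·4^2 + 2·4 + 1; at 5: 2·5^2 + 2·5 + 1 = 61; next = 60

61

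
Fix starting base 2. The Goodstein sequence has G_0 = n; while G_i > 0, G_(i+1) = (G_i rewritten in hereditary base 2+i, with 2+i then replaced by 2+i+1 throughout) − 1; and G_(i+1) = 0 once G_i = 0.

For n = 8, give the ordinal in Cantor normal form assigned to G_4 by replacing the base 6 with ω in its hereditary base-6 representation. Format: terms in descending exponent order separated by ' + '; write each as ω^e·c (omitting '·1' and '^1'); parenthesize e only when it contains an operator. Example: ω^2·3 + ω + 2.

ω^ω·2 + ω^2·2 + ω + 5

G_0=8  [base 2] 2^(2 + 1)  →[2↦3]→  3^(3 + 1) = 81  −1 ⇒ G_1=80
G_1=80  [base 3] 2·3^3 + 2·3^2 + 2·3 + 2  →[3↦4]→  2·4^4 + 2·4^2 + 2·4 + 2 = 554  −1 ⇒ G_2=553
G_2=553  [base 4] 2·4^4 + 2·4^2 + 2·4 + 1  →[4↦5]→  2·5^5 + 2·5^2 + 2·5 + 1 = 6311  −1 ⇒ G_3=6310
G_3=6310  [base 5] 2·5^5 + 2·5^2 + 2·5  →[5↦6]→  2·6^6 + 2·6^2 + 2·6 = 93396  −1 ⇒ G_4=93395
G_4=93395  [base 6] 2·6^6 + 2·6^2 + 6 + 5  →[6↦7]→  2·7^7 + 2·7^2 + 7 + 5 = 1647196  −1 ⇒ G_5=1647195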